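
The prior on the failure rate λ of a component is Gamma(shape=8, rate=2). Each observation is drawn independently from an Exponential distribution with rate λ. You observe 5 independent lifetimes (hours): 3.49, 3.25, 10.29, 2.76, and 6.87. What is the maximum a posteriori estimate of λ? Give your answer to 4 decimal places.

The Exponential(rate=λ) likelihood is ∝ λ^n e^(−λΣtᵢ). Here n = 5 and Σtᵢ = 3.49 + 3.25 + 10.29 + 2.76 + 6.87 = 26.66.
Posterior ∝ λ^7e^(−2λ) · λ^5e^(−26.66λ) = λ^12e^(−28.66λ), i.e. Gamma(13, 28.66).
Mode = (a−1)/b = 12/28.66 ≈ 0.4187.

λ̂_MAP = 0.4187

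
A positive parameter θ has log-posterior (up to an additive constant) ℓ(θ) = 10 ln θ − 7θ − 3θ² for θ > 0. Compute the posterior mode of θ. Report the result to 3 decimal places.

ℓ'(θ) = 10/θ − 7 − 6θ. Setting this to zero and multiplying by θ: 6θ² + 7θ − 10 = 0.
θ = (−7 + √(7² + 4·6·10)) / (2·6) = (−7 + √289) / 12 = (−7 + 17)/12 = 5/6.
ℓ''(θ) = −10/θ² − 6 < 0, confirming a maximum.

θ̂_MAP = 0.833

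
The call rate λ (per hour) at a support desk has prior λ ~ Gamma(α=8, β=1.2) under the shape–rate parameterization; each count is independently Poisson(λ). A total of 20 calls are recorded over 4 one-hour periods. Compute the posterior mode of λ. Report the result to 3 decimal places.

λ̂_MAP = 5.192

Σxᵢ = 20, n = 4.
Posterior ∝ λ^7e^(−1.2λ) · λ^20e^(−4λ) = λ^27e^(−5.2λ), i.e. Gamma(shape=28, rate=5.2).
The mode of a Gamma(a, b) with a ≥ 1 (shape–rate) is (a−1)/b = 27/5.2 ≈ 5.192.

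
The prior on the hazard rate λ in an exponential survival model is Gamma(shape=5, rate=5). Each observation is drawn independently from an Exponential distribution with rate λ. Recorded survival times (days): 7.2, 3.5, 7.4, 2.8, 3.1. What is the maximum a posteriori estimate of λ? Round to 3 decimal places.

The Exponential(rate=λ) likelihood is ∝ λ^n e^(−λΣtᵢ). Here n = 5 and Σtᵢ = 7.2 + 3.5 + 7.4 + 2.8 + 3.1 = 24.
Posterior ∝ λ^4e^(−5λ) · λ^5e^(−24λ) = λ^9e^(−29λ), i.e. Gamma(10, 29).
Mode = (a−1)/b = 9/29 ≈ 0.310.

λ̂_MAP = 0.310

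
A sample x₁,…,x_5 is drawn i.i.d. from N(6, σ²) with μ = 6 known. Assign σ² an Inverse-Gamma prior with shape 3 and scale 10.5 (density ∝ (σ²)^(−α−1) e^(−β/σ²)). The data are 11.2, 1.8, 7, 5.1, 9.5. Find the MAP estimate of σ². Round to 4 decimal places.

Sum of squared deviations about the known mean: SS = (11.2−6)² + (1.8−6)² + (7−6)² + (5.1−6)² + (9.5−6)² = 58.74.
The Normal likelihood contributes (σ²)^(−n/2) exp(−SS/(2σ²)), so the posterior is Inverse-Gamma(α + n/2, β + SS/2) = Inverse-Gamma(5.5, 39.87).
The mode of Inverse-Gamma(a, b) is b/(a+1) = 39.87/6.5 ≈ 6.1338.

σ̂²_MAP = 6.1338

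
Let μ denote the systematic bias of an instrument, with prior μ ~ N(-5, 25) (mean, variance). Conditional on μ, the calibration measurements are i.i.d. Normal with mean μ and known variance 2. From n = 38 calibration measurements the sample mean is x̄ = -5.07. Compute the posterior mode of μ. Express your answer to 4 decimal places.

μ̂_MAP = -5.0699

n = 38, x̄ = -5.07.
For a Normal prior and Normal likelihood with known variance, the posterior is Normal; its mode equals its mean, the precision-weighted average.
Prior precision 1/σ₀² = 1/25 = 0.04; data precision n/σ² = 38/2 = 19.
μ̂ = (0.04·(-5) + 19·(-5.07)) / (0.04 + 19) = (-96.53)/19.04 = -1379/272 ≈ -5.0699.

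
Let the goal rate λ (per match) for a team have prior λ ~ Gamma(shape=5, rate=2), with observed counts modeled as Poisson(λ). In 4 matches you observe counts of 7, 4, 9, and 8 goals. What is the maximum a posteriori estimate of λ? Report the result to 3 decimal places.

λ̂_MAP = 5.333

Σxᵢ = 7+4+9+8 = 28, with n = 4.
Posterior ∝ λ^4e^(−2λ) · λ^28e^(−4λ) = λ^32e^(−6λ), i.e. Gamma(shape=33, rate=6).
The mode of a Gamma(a, b) with a ≥ 1 (shape–rate) is (a−1)/b = 32/6 ≈ 5.333.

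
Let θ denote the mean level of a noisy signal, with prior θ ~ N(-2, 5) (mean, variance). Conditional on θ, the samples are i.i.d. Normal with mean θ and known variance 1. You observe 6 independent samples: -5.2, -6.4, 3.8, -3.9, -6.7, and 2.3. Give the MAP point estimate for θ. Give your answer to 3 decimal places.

n = 6; x̄ = ((-5.2) + (-6.4) + 3.8 + (-3.9) + (-6.7) + 2.3)/6 = -16.1/6 = -161/60 ≈ -2.6833.
For a Normal prior and Normal likelihood with known variance, the posterior is Normal; its mode equals its mean, the precision-weighted average.
Prior precision 1/σ₀² = 1/5 = 0.2; data precision n/σ² = 6/1 = 6.
θ̂ = (0.2·(-2) + 6·(-161/60)) / (0.2 + 6) = (-16.5)/6.2 = -165/62 ≈ -2.661.

θ̂_MAP = -2.661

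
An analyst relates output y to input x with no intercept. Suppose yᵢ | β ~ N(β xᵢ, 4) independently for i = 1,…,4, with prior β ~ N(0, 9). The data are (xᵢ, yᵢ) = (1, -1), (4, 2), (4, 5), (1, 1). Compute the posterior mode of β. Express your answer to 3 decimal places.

β̂_MAP = 0.813

log p(β | y) = −Σ(yᵢ − βxᵢ)²/(2·4) − β²/(2·9) + const.
Setting the derivative to zero: Σxᵢ(yᵢ − βxᵢ)/4 − β/9 = 0, so β = Σxᵢyᵢ / (Σxᵢ² + σ²/τ²).
Σxᵢyᵢ = 1·(-1) + 4·2 + 4·5 + 1·1 = 28; Σxᵢ² = 34; σ²/τ² = 4/9.
β̂_MAP = 28 / (34 + 4/9) = 28/(310/9) = 126/155 ≈ 0.813.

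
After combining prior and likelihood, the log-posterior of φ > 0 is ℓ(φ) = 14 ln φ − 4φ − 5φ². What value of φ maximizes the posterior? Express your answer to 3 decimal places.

φ̂_MAP = 1.000

ℓ'(φ) = 14/φ − 4 − 10φ. Setting this to zero and multiplying by φ: 10φ² + 4φ − 14 = 0.
φ = (−4 + √(4² + 4·10·14)) / (2·10) = (−4 + √576) / 20 = (−4 + 24)/20 = 1.
ℓ''(φ) = −14/φ² − 10 < 0, confirming a maximum.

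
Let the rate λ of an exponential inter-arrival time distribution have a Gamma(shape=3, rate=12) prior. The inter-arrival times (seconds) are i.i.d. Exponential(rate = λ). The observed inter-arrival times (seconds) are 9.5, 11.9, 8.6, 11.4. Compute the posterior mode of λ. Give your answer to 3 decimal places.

λ̂_MAP = 0.112

The Exponential(rate=λ) likelihood is ∝ λ^n e^(−λΣtᵢ). Here n = 4 and Σtᵢ = 9.5 + 11.9 + 8.6 + 11.4 = 41.4.
Posterior ∝ λ^2e^(−12λ) · λ^4e^(−41.4λ) = λ^6e^(−53.4λ), i.e. Gamma(7, 53.4).
Mode = (a−1)/b = 6/53.4 ≈ 0.112.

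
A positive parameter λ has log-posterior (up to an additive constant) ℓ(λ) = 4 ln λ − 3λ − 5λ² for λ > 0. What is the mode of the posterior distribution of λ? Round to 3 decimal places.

ℓ'(λ) = 4/λ − 3 − 10λ. Setting this to zero and multiplying by λ: 10λ² + 3λ − 4 = 0.
λ = (−3 + √(3² + 4·10·4)) / (2·10) = (−3 + √169) / 20 = (−3 + 13)/20 = 1/2.
ℓ''(λ) = −4/λ² − 10 < 0, confirming a maximum.

λ̂_MAP = 0.500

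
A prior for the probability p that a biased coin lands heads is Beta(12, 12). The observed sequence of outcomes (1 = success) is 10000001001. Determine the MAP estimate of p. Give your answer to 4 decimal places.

p̂_MAP = 0.4242

Prior: Beta(12, 12).
Data: 3 successes in 11 trials (from the sequence). The binomial likelihood contributes p^3(1−p)^8, so the posterior is Beta(12+3, 12+8) = Beta(15, 20).
For Beta(a, b) with a, b > 1 the mode is (a−1)/(a+b−2) = 14/33 ≈ 0.4242.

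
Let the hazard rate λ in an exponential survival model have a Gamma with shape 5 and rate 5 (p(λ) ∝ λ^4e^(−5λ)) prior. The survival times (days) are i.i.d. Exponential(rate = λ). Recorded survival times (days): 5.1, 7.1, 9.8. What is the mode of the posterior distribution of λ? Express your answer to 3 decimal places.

The Exponential(rate=λ) likelihood is ∝ λ^n e^(−λΣtᵢ). Here n = 3 and Σtᵢ = 5.1 + 7.1 + 9.8 = 22.
Posterior ∝ λ^4e^(−5λ) · λ^3e^(−22λ) = λ^7e^(−27λ), i.e. Gamma(8, 27).
Mode = (a−1)/b = 7/27 ≈ 0.259.

λ̂_MAP = 0.259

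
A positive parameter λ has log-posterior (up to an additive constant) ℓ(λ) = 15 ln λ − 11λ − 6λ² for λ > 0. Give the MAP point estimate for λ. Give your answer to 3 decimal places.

ℓ'(λ) = 15/λ − 11 − 12λ. Setting this to zero and multiplying by λ: 12λ² + 11λ − 15 = 0.
λ = (−11 + √(11² + 4·12·15)) / (2·12) = (−11 + √841) / 24 = (−11 + 29)/24 = 3/4.
ℓ''(λ) = −15/λ² − 12 < 0, confirming a maximum.

λ̂_MAP = 0.750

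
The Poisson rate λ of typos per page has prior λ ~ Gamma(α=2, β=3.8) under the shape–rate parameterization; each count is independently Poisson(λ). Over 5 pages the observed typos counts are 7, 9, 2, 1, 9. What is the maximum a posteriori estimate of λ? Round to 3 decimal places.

Σxᵢ = 7+9+2+1+9 = 28, with n = 5.
Posterior ∝ λe^(−3.8λ) · λ^28e^(−5λ) = λ^29e^(−8.8λ), i.e. Gamma(shape=30, rate=8.8).
The mode of a Gamma(a, b) with a ≥ 1 (shape–rate) is (a−1)/b = 29/8.8 ≈ 3.295.

λ̂_MAP = 3.295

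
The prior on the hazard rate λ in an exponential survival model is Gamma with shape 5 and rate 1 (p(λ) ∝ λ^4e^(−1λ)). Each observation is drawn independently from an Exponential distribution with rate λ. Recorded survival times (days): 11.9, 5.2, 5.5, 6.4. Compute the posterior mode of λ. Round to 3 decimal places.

The Exponential(rate=λ) likelihood is ∝ λ^n e^(−λΣtᵢ). Here n = 4 and Σtᵢ = 11.9 + 5.2 + 5.5 + 6.4 = 29.
Posterior ∝ λ^4e^(−1λ) · λ^4e^(−29λ) = λ^8e^(−30λ), i.e. Gamma(9, 30).
Mode = (a−1)/b = 8/30 ≈ 0.267.

λ̂_MAP = 0.267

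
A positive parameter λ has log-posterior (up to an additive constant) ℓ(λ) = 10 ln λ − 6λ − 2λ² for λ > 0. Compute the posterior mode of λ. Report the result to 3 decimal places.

ℓ'(λ) = 10/λ − 6 − 4λ. Setting this to zero and multiplying by λ: 4λ² + 6λ − 10 = 0.
λ = (−6 + √(6² + 4·4·10)) / (2·4) = (−6 + √196) / 8 = (−6 + 14)/8 = 1.
ℓ''(λ) = −10/λ² − 4 < 0, confirming a maximum.

λ̂_MAP = 1.000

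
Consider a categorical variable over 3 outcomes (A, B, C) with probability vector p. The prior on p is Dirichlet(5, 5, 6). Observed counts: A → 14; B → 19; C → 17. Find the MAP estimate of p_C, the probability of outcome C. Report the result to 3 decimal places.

The posterior is Dirichlet(αᵢ + nᵢ) = Dirichlet(19, 24, 23).
For a Dirichlet(a₁,…,a_K) with all aᵢ > 1, the mode has j-th component (aⱼ − 1)/(Σaᵢ − K).
Here Σaᵢ = 66 and K = 3, so p_C = (23 − 1)/(66 − 3) = 22/63 ≈ 0.349.

MAP estimate of p_C = 0.349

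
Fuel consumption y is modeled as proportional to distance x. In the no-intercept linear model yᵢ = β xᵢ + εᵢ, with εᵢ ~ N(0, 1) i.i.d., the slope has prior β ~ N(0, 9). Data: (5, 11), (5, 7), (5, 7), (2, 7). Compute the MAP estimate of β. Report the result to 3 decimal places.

β̂_MAP = 1.757

log p(β | y) = −Σ(yᵢ − βxᵢ)²/(2·1) − β²/(2·9) + const.
Setting the derivative to zero: Σxᵢ(yᵢ − βxᵢ)/1 − β/9 = 0, so β = Σxᵢyᵢ / (Σxᵢ² + σ²/τ²).
Σxᵢyᵢ = 5·11 + 5·7 + 5·7 + 2·7 = 139; Σxᵢ² = 79; σ²/τ² = 1/9.
β̂_MAP = 139 / (79 + 1/9) = 139/(712/9) = 1251/712 ≈ 1.757.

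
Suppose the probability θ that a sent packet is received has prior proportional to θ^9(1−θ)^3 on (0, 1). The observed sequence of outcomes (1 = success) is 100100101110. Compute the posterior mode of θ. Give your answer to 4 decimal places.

The prior density ∝ θ^9(1−θ)^3 is the kernel of Beta(10, 4).
Data: 6 successes in 12 trials (from the sequence). The binomial likelihood contributes θ^6(1−θ)^6, so the posterior is Beta(10+6, 4+6) = Beta(16, 10).
For Beta(a, b) with a, b > 1 the mode is (a−1)/(a+b−2) = 15/24 ≈ 0.6250.

θ̂_MAP = 0.6250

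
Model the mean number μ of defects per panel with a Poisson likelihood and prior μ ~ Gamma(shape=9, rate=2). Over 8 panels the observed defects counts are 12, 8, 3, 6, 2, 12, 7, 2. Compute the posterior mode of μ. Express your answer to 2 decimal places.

μ̂_MAP = 6.00

Σxᵢ = 12+8+3+6+2+12+7+2 = 52, with n = 8.
Posterior ∝ μ^8e^(−2μ) · μ^52e^(−8μ) = μ^60e^(−10μ), i.e. Gamma(shape=61, rate=10).
The mode of a Gamma(a, b) with a ≥ 1 (shape–rate) is (a−1)/b = 60/10 ≈ 6.00.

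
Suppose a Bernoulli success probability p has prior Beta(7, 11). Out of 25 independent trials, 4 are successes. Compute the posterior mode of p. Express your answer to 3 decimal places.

Prior: Beta(7, 11).
Data: 4 successes in 25 trials. The binomial likelihood contributes p^4(1−p)^21, so the posterior is Beta(7+4, 11+21) = Beta(11, 32).
For Beta(a, b) with a, b > 1 the mode is (a−1)/(a+b−2) = 10/41 ≈ 0.244.

p̂_MAP = 0.244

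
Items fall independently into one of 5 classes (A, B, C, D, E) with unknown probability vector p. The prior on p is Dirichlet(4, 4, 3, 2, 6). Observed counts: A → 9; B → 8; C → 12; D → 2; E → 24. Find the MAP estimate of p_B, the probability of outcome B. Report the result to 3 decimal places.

MAP estimate of p_B = 0.159

The posterior is Dirichlet(αᵢ + nᵢ) = Dirichlet(13, 12, 15, 4, 30).
For a Dirichlet(a₁,…,a_K) with all aᵢ > 1, the mode has j-th component (aⱼ − 1)/(Σaᵢ − K).
Here Σaᵢ = 74 and K = 5, so p_B = (12 − 1)/(74 − 5) = 11/69 ≈ 0.159.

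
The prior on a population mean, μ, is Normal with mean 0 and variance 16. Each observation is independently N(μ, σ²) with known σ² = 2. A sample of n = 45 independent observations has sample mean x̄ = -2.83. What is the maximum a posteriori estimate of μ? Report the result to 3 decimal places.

n = 45, x̄ = -2.83.
For a Normal prior and Normal likelihood with known variance, the posterior is Normal; its mode equals its mean, the precision-weighted average.
Prior precision 1/σ₀² = 1/16 = 0.0625; data precision n/σ² = 45/2 = 22.5.
μ̂ = (0.0625·0 + 22.5·(-2.83)) / (0.0625 + 22.5) = (-63.675)/22.5625 = -5094/1805 ≈ -2.822.

μ̂_MAP = -2.822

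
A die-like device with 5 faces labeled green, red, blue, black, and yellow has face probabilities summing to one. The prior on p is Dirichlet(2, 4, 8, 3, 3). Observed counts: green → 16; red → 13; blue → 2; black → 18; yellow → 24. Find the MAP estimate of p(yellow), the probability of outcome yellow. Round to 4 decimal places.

The posterior is Dirichlet(αᵢ + nᵢ) = Dirichlet(18, 17, 10, 21, 27).
For a Dirichlet(a₁,…,a_K) with all aᵢ > 1, the mode has j-th component (aⱼ − 1)/(Σaᵢ − K).
Here Σaᵢ = 93 and K = 5, so p(yellow) = (27 − 1)/(93 − 5) = 26/88 ≈ 0.2955.

MAP estimate of p(yellow) = 0.2955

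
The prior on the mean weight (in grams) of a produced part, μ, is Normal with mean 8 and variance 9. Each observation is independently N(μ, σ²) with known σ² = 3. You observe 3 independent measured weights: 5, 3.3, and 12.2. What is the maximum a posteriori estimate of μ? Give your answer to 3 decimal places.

n = 3; x̄ = (5 + 3.3 + 12.2)/3 = 20.5/3 = 41/6 ≈ 6.8333.
For a Normal prior and Normal likelihood with known variance, the posterior is Normal; its mode equals its mean, the precision-weighted average.
Prior precision 1/σ₀² = 1/9; data precision n/σ² = 3/3 = 1.
μ̂ = ((1/9)·8 + 1·(41/6)) / (1/9 + 1) = (139/18)/(10/9) = 6.950.

μ̂_MAP = 6.950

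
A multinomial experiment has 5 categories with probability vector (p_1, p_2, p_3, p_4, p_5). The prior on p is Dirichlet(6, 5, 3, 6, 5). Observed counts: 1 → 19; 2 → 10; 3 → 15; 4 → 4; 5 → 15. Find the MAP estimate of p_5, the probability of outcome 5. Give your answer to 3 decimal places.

MAP estimate: 0.229

The posterior is Dirichlet(αᵢ + nᵢ) = Dirichlet(25, 15, 18, 10, 20).
For a Dirichlet(a₁,…,a_K) with all aᵢ > 1, the mode has j-th component (aⱼ − 1)/(Σaᵢ − K).
Here Σaᵢ = 88 and K = 5, so p_5 = (20 − 1)/(88 − 5) = 19/83 ≈ 0.229.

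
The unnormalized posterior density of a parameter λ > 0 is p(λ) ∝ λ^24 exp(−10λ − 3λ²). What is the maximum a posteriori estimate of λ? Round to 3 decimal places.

ℓ'(λ) = 24/λ − 10 − 6λ. Setting this to zero and multiplying by λ: 6λ² + 10λ − 24 = 0.
λ = (−10 + √(10² + 4·6·24)) / (2·6) = (−10 + √676) / 12 = (−10 + 26)/12 = 4/3.
ℓ''(λ) = −24/λ² − 6 < 0, confirming a maximum.

λ̂_MAP = 1.333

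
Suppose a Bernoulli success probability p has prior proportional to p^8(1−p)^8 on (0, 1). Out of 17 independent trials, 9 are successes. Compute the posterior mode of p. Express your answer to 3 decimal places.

The prior density ∝ p^8(1−p)^8 is the kernel of Beta(9, 9).
Data: 9 successes in 17 trials. The binomial likelihood contributes p^9(1−p)^8, so the posterior is Beta(9+9, 9+8) = Beta(18, 17).
For Beta(a, b) with a, b > 1 the mode is (a−1)/(a+b−2) = 17/33 ≈ 0.515.

p̂_MAP = 0.515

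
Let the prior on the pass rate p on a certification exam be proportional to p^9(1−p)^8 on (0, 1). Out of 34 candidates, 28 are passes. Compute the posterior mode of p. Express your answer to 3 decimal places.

The prior density ∝ p^9(1−p)^8 is the kernel of Beta(10, 9).
Data: 28 successes in 34 trials. The binomial likelihood contributes p^28(1−p)^6, so the posterior is Beta(10+28, 9+6) = Beta(38, 15).
For Beta(a, b) with a, b > 1 the mode is (a−1)/(a+b−2) = 37/51 ≈ 0.725.

p̂_MAP = 0.725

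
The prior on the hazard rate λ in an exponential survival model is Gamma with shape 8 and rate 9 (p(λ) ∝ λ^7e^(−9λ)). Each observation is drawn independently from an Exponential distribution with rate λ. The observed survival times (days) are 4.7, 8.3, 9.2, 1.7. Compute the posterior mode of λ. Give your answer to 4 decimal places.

The Exponential(rate=λ) likelihood is ∝ λ^n e^(−λΣtᵢ). Here n = 4 and Σtᵢ = 4.7 + 8.3 + 9.2 + 1.7 = 23.9.
Posterior ∝ λ^7e^(−9λ) · λ^4e^(−23.9λ) = λ^11e^(−32.9λ), i.e. Gamma(12, 32.9).
Mode = (a−1)/b = 11/32.9 ≈ 0.3343.

λ̂_MAP = 0.3343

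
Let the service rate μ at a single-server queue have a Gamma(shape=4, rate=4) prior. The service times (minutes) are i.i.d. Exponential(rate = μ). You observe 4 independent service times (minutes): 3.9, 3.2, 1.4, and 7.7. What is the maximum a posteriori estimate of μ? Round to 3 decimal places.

μ̂_MAP = 0.347

The Exponential(rate=μ) likelihood is ∝ μ^n e^(−μΣtᵢ). Here n = 4 and Σtᵢ = 3.9 + 3.2 + 1.4 + 7.7 = 16.2.
Posterior ∝ μ^3e^(−4μ) · μ^4e^(−16.2μ) = μ^7e^(−20.2μ), i.e. Gamma(8, 20.2).
Mode = (a−1)/b = 7/20.2 ≈ 0.347.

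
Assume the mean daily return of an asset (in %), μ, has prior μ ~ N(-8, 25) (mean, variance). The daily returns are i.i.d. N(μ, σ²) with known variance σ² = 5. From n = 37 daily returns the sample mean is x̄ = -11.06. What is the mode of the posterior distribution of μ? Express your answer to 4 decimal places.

n = 37, x̄ = -11.06.
For a Normal prior and Normal likelihood with known variance, the posterior is Normal; its mode equals its mean, the precision-weighted average.
Prior precision 1/σ₀² = 1/25 = 0.04; data precision n/σ² = 37/5 = 7.4.
μ̂ = (0.04·(-8) + 7.4·(-11.06)) / (0.04 + 7.4) = (-82.164)/7.44 = -6847/620 ≈ -11.0435.

μ̂_MAP = -11.0435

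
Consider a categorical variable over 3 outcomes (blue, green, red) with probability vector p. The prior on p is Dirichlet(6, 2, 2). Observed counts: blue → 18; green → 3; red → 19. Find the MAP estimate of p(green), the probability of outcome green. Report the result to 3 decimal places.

MAP estimate of p(green) = 0.085

The posterior is Dirichlet(αᵢ + nᵢ) = Dirichlet(24, 5, 21).
For a Dirichlet(a₁,…,a_K) with all aᵢ > 1, the mode has j-th component (aⱼ − 1)/(Σaᵢ − K).
Here Σaᵢ = 50 and K = 3, so p(green) = (5 − 1)/(50 − 3) = 4/47 ≈ 0.085.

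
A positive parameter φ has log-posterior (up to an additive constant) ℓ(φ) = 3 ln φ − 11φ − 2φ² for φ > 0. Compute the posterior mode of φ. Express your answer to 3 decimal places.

ℓ'(φ) = 3/φ − 11 − 4φ. Setting this to zero and multiplying by φ: 4φ² + 11φ − 3 = 0.
φ = (−11 + √(11² + 4·4·3)) / (2·4) = (−11 + √169) / 8 = (−11 + 13)/8 = 1/4.
ℓ''(φ) = −3/φ² − 4 < 0, confirming a maximum.

φ̂_MAP = 0.250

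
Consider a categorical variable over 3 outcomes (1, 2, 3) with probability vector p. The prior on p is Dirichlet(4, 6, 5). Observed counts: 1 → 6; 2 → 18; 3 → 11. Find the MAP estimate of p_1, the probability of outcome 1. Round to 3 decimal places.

The posterior is Dirichlet(αᵢ + nᵢ) = Dirichlet(10, 24, 16).
For a Dirichlet(a₁,…,a_K) with all aᵢ > 1, the mode has j-th component (aⱼ − 1)/(Σaᵢ − K).
Here Σaᵢ = 50 and K = 3, so p_1 = (10 − 1)/(50 − 3) = 9/47 ≈ 0.191.

MAP estimate: 0.191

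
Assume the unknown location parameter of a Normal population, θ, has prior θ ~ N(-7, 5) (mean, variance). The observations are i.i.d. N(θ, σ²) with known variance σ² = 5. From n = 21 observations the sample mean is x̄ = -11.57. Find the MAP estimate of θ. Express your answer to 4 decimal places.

n = 21, x̄ = -11.57.
For a Normal prior and Normal likelihood with known variance, the posterior is Normal; its mode equals its mean, the precision-weighted average.
Prior precision 1/σ₀² = 1/5 = 0.2; data precision n/σ² = 21/5 = 4.2.
θ̂ = (0.2·(-7) + 4.2·(-11.57)) / (0.2 + 4.2) = (-49.994)/4.4 = -24997/2200 ≈ -11.3623.

θ̂_MAP = -11.3623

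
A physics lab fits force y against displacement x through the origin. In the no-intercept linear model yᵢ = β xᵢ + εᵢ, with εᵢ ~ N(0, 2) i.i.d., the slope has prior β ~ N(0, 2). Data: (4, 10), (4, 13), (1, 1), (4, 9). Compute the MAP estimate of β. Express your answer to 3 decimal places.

log p(β | y) = −Σ(yᵢ − βxᵢ)²/(2·2) − β²/(2·2) + const.
Setting the derivative to zero: Σxᵢ(yᵢ − βxᵢ)/2 − β/2 = 0, so β = Σxᵢyᵢ / (Σxᵢ² + σ²/τ²).
Σxᵢyᵢ = 4·10 + 4·13 + 1·1 + 4·9 = 129; Σxᵢ² = 49; σ²/τ² = 1.
β̂_MAP = 129 / (49 + 1) = 129/50 ≈ 2.580.

β̂_MAP = 2.580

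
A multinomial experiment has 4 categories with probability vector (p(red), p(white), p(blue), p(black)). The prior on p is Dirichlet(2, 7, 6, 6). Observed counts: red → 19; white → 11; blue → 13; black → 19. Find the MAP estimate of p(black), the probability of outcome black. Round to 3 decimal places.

MAP estimate of p(black) = 0.304

The posterior is Dirichlet(αᵢ + nᵢ) = Dirichlet(21, 18, 19, 25).
For a Dirichlet(a₁,…,a_K) with all aᵢ > 1, the mode has j-th component (aⱼ − 1)/(Σaᵢ − K).
Here Σaᵢ = 83 and K = 4, so p(black) = (25 − 1)/(83 − 4) = 24/79 ≈ 0.304.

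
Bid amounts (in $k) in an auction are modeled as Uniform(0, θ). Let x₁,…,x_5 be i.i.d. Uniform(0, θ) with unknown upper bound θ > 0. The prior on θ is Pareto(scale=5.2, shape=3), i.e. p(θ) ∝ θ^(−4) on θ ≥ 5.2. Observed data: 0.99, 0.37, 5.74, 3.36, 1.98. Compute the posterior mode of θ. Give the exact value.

The Uniform(0, θ) likelihood is θ^(−n) for θ ≥ max(xᵢ), zero otherwise. Here max(xᵢ) = 5.74.
Posterior ∝ θ^(−4) · θ^(−5) = θ^(−9) on θ ≥ max(5.2, 5.74) = 5.74.
This density is strictly decreasing in θ, so the posterior mode lies at the lower boundary of the support.

θ̂_MAP = 5.74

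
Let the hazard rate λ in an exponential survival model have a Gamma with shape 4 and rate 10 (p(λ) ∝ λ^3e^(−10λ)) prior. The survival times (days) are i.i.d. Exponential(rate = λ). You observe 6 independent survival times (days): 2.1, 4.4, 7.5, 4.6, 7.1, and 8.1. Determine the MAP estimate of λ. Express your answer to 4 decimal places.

λ̂_MAP = 0.2055

The Exponential(rate=λ) likelihood is ∝ λ^n e^(−λΣtᵢ). Here n = 6 and Σtᵢ = 2.1 + 4.4 + 7.5 + 4.6 + 7.1 + 8.1 = 33.8.
Posterior ∝ λ^3e^(−10λ) · λ^6e^(−33.8λ) = λ^9e^(−43.8λ), i.e. Gamma(10, 43.8).
Mode = (a−1)/b = 9/43.8 ≈ 0.2055.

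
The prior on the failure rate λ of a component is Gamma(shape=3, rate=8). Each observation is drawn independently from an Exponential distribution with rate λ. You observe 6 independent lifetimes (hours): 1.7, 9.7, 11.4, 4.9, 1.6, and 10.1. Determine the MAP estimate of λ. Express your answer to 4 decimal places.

The Exponential(rate=λ) likelihood is ∝ λ^n e^(−λΣtᵢ). Here n = 6 and Σtᵢ = 1.7 + 9.7 + 11.4 + 4.9 + 1.6 + 10.1 = 39.4.
Posterior ∝ λ^2e^(−8λ) · λ^6e^(−39.4λ) = λ^8e^(−47.4λ), i.e. Gamma(9, 47.4).
Mode = (a−1)/b = 8/47.4 ≈ 0.1688.

λ̂_MAP = 0.1688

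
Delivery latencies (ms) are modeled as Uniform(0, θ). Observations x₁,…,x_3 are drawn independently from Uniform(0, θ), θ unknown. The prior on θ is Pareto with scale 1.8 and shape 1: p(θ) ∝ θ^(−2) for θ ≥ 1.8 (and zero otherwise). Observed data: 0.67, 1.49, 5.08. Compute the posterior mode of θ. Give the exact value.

The Uniform(0, θ) likelihood is θ^(−n) for θ ≥ max(xᵢ), zero otherwise. Here max(xᵢ) = 5.08.
Posterior ∝ θ^(−2) · θ^(−3) = θ^(−5) on θ ≥ max(1.8, 5.08) = 5.08.
This density is strictly decreasing in θ, so the posterior mode lies at the lower boundary of the support.

θ̂_MAP = 5.08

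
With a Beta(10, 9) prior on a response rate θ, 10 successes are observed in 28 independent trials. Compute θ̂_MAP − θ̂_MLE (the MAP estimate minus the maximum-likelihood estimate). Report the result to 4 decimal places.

Posterior is Beta(20, 27); MAP = (20−1)/(47−2) = 19/45 ≈ 0.42222.
MLE ignores the prior: θ̂_MLE = k/n = 10/28 ≈ 0.35714.
Difference = 19/45 − 10/28 = 41/630 ≈ 0.0651.

MAP − MLE = 0.0651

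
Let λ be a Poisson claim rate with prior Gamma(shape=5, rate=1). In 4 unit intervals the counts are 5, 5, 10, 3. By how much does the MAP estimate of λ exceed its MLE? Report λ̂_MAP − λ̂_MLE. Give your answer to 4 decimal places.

Σxᵢ = 23. Posterior is Gamma(28, 5); MAP = (28−1)/5 = 27/5 ≈ 5.40000.
MLE = x̄ = 23/4 ≈ 5.75000.
Difference = 27/5 − 23/4 = -7/20 ≈ -0.3500.

MAP − MLE = -0.3500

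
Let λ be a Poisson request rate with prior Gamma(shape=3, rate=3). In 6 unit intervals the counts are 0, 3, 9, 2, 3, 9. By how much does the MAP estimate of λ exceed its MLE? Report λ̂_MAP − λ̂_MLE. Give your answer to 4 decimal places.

MAP − MLE = -1.2222

Σxᵢ = 26. Posterior is Gamma(29, 9); MAP = (29−1)/9 = 28/9 ≈ 3.11111.
MLE = x̄ = 26/6 ≈ 4.33333.
Difference = 28/9 − 26/6 = -11/9 ≈ -1.2222.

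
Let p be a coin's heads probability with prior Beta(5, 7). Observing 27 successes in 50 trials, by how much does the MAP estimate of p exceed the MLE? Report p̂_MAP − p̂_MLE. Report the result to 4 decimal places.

Posterior is Beta(32, 30); MAP = (32−1)/(62−2) = 31/60 ≈ 0.51667.
MLE ignores the prior: p̂_MLE = k/n = 27/50 ≈ 0.54000.
Difference = 31/60 − 27/50 = -7/300 ≈ -0.0233.

MAP − MLE = -0.0233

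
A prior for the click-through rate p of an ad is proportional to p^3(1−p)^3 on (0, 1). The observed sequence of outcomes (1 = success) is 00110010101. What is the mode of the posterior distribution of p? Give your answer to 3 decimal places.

p̂_MAP = 0.471

The prior density ∝ p^3(1−p)^3 is the kernel of Beta(4, 4).
Data: 5 successes in 11 trials (from the sequence). The binomial likelihood contributes p^5(1−p)^6, so the posterior is Beta(4+5, 4+6) = Beta(9, 10).
For Beta(a, b) with a, b > 1 the mode is (a−1)/(a+b−2) = 8/17 ≈ 0.471.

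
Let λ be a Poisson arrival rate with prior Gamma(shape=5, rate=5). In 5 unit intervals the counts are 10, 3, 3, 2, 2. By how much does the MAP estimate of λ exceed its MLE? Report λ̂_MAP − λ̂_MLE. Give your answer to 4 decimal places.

Σxᵢ = 20. Posterior is Gamma(25, 10); MAP = (25−1)/10 = 24/10 ≈ 2.40000.
MLE = x̄ = 20/5 ≈ 4.00000.
Difference = 24/10 − 20/5 = -8/5 ≈ -1.6000.

MAP − MLE = -1.6000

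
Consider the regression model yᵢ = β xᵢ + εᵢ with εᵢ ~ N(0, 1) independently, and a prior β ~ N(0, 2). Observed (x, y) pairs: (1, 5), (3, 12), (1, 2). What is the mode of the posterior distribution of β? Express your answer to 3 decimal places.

log p(β | y) = −Σ(yᵢ − βxᵢ)²/(2·1) − β²/(2·2) + const.
Setting the derivative to zero: Σxᵢ(yᵢ − βxᵢ)/1 − β/2 = 0, so β = Σxᵢyᵢ / (Σxᵢ² + σ²/τ²).
Σxᵢyᵢ = 1·5 + 3·12 + 1·2 = 43; Σxᵢ² = 11; σ²/τ² = 0.5.
β̂_MAP = 43 / (11 + 0.5) = 43/11.5 ≈ 3.739.

β̂_MAP = 3.739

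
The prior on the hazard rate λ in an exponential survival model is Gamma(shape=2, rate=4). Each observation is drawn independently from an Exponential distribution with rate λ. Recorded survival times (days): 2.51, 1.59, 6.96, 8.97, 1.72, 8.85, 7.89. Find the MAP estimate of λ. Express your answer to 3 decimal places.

The Exponential(rate=λ) likelihood is ∝ λ^n e^(−λΣtᵢ). Here n = 7 and Σtᵢ = 2.51 + 1.59 + 6.96 + 8.97 + 1.72 + 8.85 + 7.89 = 38.49.
Posterior ∝ λe^(−4λ) · λ^7e^(−38.49λ) = λ^8e^(−42.49λ), i.e. Gamma(9, 42.49).
Mode = (a−1)/b = 8/42.49 ≈ 0.188.

λ̂_MAP = 0.188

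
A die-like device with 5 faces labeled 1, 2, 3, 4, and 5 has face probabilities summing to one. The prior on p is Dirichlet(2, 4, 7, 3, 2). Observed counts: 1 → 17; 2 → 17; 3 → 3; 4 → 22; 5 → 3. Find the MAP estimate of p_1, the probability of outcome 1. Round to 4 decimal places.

MAP estimate: 0.2400

The posterior is Dirichlet(αᵢ + nᵢ) = Dirichlet(19, 21, 10, 25, 5).
For a Dirichlet(a₁,…,a_K) with all aᵢ > 1, the mode has j-th component (aⱼ − 1)/(Σaᵢ − K).
Here Σaᵢ = 80 and K = 5, so p_1 = (19 − 1)/(80 − 5) = 18/75 ≈ 0.2400.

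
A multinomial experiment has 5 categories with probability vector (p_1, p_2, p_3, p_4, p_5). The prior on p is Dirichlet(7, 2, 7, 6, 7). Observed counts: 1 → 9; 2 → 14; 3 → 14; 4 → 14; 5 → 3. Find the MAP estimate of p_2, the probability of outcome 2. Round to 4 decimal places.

The posterior is Dirichlet(αᵢ + nᵢ) = Dirichlet(16, 16, 21, 20, 10).
For a Dirichlet(a₁,…,a_K) with all aᵢ > 1, the mode has j-th component (aⱼ − 1)/(Σaᵢ − K).
Here Σaᵢ = 83 and K = 5, so p_2 = (16 − 1)/(83 − 5) = 15/78 ≈ 0.1923.

MAP estimate: 0.1923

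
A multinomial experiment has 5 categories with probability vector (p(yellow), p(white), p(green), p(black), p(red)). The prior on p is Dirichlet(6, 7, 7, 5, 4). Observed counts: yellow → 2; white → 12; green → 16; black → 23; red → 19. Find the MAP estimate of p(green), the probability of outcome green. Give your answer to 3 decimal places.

The posterior is Dirichlet(αᵢ + nᵢ) = Dirichlet(8, 19, 23, 28, 23).
For a Dirichlet(a₁,…,a_K) with all aᵢ > 1, the mode has j-th component (aⱼ − 1)/(Σaᵢ − K).
Here Σaᵢ = 101 and K = 5, so p(green) = (23 − 1)/(101 − 5) = 22/96 ≈ 0.229.

MAP estimate of p(green) = 0.229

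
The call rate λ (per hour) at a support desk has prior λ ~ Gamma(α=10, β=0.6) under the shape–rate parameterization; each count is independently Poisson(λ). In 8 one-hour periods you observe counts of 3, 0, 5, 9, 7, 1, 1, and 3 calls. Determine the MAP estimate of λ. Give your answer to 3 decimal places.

Σxᵢ = 3+0+5+9+7+1+1+3 = 29, with n = 8.
Posterior ∝ λ^9e^(−0.6λ) · λ^29e^(−8λ) = λ^38e^(−8.6λ), i.e. Gamma(shape=39, rate=8.6).
The mode of a Gamma(a, b) with a ≥ 1 (shape–rate) is (a−1)/b = 38/8.6 ≈ 4.419.

λ̂_MAP = 4.419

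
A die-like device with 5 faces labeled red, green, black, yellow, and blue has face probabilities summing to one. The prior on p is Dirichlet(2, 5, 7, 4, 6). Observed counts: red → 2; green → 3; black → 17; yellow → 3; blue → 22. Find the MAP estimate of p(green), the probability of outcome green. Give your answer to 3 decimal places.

MAP estimate of p(green) = 0.106

The posterior is Dirichlet(αᵢ + nᵢ) = Dirichlet(4, 8, 24, 7, 28).
For a Dirichlet(a₁,…,a_K) with all aᵢ > 1, the mode has j-th component (aⱼ − 1)/(Σaᵢ − K).
Here Σaᵢ = 71 and K = 5, so p(green) = (8 − 1)/(71 − 5) = 7/66 ≈ 0.106.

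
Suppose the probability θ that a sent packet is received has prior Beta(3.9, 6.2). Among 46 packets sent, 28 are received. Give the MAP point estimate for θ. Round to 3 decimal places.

Prior: Beta(3.9, 6.2).
Data: 28 successes in 46 trials. The binomial likelihood contributes θ^28(1−θ)^18, so the posterior is Beta(3.9+28, 6.2+18) = Beta(31.9, 24.2).
For Beta(a, b) with a, b > 1 the mode is (a−1)/(a+b−2) = 30.9/54.1 ≈ 0.571.

θ̂_MAP = 0.571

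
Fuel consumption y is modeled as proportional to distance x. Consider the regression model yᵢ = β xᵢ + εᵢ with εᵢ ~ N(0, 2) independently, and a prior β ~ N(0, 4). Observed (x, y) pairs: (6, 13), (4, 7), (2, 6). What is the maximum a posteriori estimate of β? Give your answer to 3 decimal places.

log p(β | y) = −Σ(yᵢ − βxᵢ)²/(2·2) − β²/(2·4) + const.
Setting the derivative to zero: Σxᵢ(yᵢ − βxᵢ)/2 − β/4 = 0, so β = Σxᵢyᵢ / (Σxᵢ² + σ²/τ²).
Σxᵢyᵢ = 6·13 + 4·7 + 2·6 = 118; Σxᵢ² = 56; σ²/τ² = 0.5.
β̂_MAP = 118 / (56 + 0.5) = 118/56.5 ≈ 2.088.

β̂_MAP = 2.088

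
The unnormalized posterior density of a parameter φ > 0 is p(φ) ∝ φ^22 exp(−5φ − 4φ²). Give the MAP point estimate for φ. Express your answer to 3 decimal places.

φ̂_MAP = 1.375

ℓ'(φ) = 22/φ − 5 − 8φ. Setting this to zero and multiplying by φ: 8φ² + 5φ − 22 = 0.
φ = (−5 + √(5² + 4·8·22)) / (2·8) = (−5 + √729) / 16 = (−5 + 27)/16 = 11/8.
ℓ''(φ) = −22/φ² − 8 < 0, confirming a maximum.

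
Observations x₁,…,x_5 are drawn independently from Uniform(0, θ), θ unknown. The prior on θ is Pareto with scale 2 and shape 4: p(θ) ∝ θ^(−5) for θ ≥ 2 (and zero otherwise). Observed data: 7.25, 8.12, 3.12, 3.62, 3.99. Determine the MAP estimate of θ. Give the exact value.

θ̂_MAP = 8.12

The Uniform(0, θ) likelihood is θ^(−n) for θ ≥ max(xᵢ), zero otherwise. Here max(xᵢ) = 8.12.
Posterior ∝ θ^(−5) · θ^(−5) = θ^(−10) on θ ≥ max(2, 8.12) = 8.12.
This density is strictly decreasing in θ, so the posterior mode lies at the lower boundary of the support.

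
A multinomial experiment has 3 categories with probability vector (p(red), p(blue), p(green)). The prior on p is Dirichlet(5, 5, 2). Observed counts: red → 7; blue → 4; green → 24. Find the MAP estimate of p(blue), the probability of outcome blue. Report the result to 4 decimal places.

MAP estimate of p(blue) = 0.1818

The posterior is Dirichlet(αᵢ + nᵢ) = Dirichlet(12, 9, 26).
For a Dirichlet(a₁,…,a_K) with all aᵢ > 1, the mode has j-th component (aⱼ − 1)/(Σaᵢ − K).
Here Σaᵢ = 47 and K = 3, so p(blue) = (9 − 1)/(47 − 3) = 8/44 ≈ 0.1818.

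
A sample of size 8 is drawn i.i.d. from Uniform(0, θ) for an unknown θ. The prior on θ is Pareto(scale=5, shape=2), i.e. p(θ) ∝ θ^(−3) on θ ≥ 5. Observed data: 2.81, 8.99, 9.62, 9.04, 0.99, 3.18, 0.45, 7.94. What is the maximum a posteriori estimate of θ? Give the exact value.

The Uniform(0, θ) likelihood is θ^(−n) for θ ≥ max(xᵢ), zero otherwise. Here max(xᵢ) = 9.62.
Posterior ∝ θ^(−3) · θ^(−8) = θ^(−11) on θ ≥ max(5, 9.62) = 9.62.
This density is strictly decreasing in θ, so the posterior mode lies at the lower boundary of the support.

θ̂_MAP = 9.62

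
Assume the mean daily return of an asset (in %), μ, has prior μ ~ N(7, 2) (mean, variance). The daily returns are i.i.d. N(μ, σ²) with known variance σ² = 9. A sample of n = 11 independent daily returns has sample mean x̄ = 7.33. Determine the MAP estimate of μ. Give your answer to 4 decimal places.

n = 11, x̄ = 7.33.
For a Normal prior and Normal likelihood with known variance, the posterior is Normal; its mode equals its mean, the precision-weighted average.
Prior precision 1/σ₀² = 1/2 = 0.5; data precision n/σ² = 11/9.
μ̂ = (0.5·7 + (11/9)·7.33) / (0.5 + 11/9) = (11213/900)/(31/18) = 11213/1550 ≈ 7.2342.

μ̂_MAP = 7.2342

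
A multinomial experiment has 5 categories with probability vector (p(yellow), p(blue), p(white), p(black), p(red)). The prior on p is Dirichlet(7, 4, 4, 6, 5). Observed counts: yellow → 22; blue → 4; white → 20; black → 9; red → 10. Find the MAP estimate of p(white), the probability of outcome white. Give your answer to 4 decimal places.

MAP estimate of p(white) = 0.2674

The posterior is Dirichlet(αᵢ + nᵢ) = Dirichlet(29, 8, 24, 15, 15).
For a Dirichlet(a₁,…,a_K) with all aᵢ > 1, the mode has j-th component (aⱼ − 1)/(Σaᵢ − K).
Here Σaᵢ = 91 and K = 5, so p(white) = (24 − 1)/(91 − 5) = 23/86 ≈ 0.2674.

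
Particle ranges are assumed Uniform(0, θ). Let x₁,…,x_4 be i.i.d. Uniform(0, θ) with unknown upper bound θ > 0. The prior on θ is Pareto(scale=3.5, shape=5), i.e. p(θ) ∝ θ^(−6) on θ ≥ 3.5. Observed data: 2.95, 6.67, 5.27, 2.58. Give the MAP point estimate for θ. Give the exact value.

The Uniform(0, θ) likelihood is θ^(−n) for θ ≥ max(xᵢ), zero otherwise. Here max(xᵢ) = 6.67.
Posterior ∝ θ^(−6) · θ^(−4) = θ^(−10) on θ ≥ max(3.5, 6.67) = 6.67.
This density is strictly decreasing in θ, so the posterior mode lies at the lower boundary of the support.

θ̂_MAP = 6.67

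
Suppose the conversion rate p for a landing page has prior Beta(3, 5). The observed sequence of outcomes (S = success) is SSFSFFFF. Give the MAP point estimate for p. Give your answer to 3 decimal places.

Prior: Beta(3, 5).
Data: 3 successes in 8 trials (from the sequence). The binomial likelihood contributes p^3(1−p)^5, so the posterior is Beta(3+3, 5+5) = Beta(6, 10).
For Beta(a, b) with a, b > 1 the mode is (a−1)/(a+b−2) = 5/14 ≈ 0.357.

p̂_MAP = 0.357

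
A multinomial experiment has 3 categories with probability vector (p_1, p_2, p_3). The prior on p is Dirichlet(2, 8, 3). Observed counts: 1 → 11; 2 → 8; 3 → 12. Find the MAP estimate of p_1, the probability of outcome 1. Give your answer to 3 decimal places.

The posterior is Dirichlet(αᵢ + nᵢ) = Dirichlet(13, 16, 15).
For a Dirichlet(a₁,…,a_K) with all aᵢ > 1, the mode has j-th component (aⱼ − 1)/(Σaᵢ − K).
Here Σaᵢ = 44 and K = 3, so p_1 = (13 − 1)/(44 − 3) = 12/41 ≈ 0.293.

MAP estimate: 0.293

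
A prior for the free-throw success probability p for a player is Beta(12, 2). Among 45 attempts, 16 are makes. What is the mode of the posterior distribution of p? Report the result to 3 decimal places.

Prior: Beta(12, 2).
Data: 16 successes in 45 trials. The binomial likelihood contributes p^16(1−p)^29, so the posterior is Beta(12+16, 2+29) = Beta(28, 31).
For Beta(a, b) with a, b > 1 the mode is (a−1)/(a+b−2) = 27/57 ≈ 0.474.

p̂_MAP = 0.474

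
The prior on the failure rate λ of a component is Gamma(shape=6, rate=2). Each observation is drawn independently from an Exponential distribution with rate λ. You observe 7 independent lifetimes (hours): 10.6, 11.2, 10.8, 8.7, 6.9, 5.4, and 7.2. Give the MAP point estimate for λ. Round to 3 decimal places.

The Exponential(rate=λ) likelihood is ∝ λ^n e^(−λΣtᵢ). Here n = 7 and Σtᵢ = 10.6 + 11.2 + 10.8 + 8.7 + 6.9 + 5.4 + 7.2 = 60.8.
Posterior ∝ λ^5e^(−2λ) · λ^7e^(−60.8λ) = λ^12e^(−62.8λ), i.e. Gamma(13, 62.8).
Mode = (a−1)/b = 12/62.8 ≈ 0.191.

λ̂_MAP = 0.191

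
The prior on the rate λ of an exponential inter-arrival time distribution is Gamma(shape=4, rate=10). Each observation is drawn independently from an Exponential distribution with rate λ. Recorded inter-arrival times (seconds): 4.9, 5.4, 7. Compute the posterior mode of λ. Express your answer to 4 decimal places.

The Exponential(rate=λ) likelihood is ∝ λ^n e^(−λΣtᵢ). Here n = 3 and Σtᵢ = 4.9 + 5.4 + 7 = 17.3.
Posterior ∝ λ^3e^(−10λ) · λ^3e^(−17.3λ) = λ^6e^(−27.3λ), i.e. Gamma(7, 27.3).
Mode = (a−1)/b = 6/27.3 ≈ 0.2198.

λ̂_MAP = 0.2198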